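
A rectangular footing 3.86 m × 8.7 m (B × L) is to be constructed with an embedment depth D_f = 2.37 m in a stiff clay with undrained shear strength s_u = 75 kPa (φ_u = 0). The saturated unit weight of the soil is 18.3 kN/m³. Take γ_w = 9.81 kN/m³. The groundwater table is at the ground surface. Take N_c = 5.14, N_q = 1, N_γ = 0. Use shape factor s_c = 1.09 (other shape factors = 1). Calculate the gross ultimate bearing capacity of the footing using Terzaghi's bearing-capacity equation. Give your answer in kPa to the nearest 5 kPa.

γ' = 18.3 − 9.81 = 8.49 kN/m³ (submerged throughout). q = 8.49 × 2.37 = 20.121 kPa.
c·N_c·s_c = 75 × 5.14 × 1.09 = 420.2 kPa
q·N_q = 20.121 × 1 = 20.121 kPa
q_ult = 420.2 + 20.121 = 440.32 kPa.

q_ult ≈ 440 kPa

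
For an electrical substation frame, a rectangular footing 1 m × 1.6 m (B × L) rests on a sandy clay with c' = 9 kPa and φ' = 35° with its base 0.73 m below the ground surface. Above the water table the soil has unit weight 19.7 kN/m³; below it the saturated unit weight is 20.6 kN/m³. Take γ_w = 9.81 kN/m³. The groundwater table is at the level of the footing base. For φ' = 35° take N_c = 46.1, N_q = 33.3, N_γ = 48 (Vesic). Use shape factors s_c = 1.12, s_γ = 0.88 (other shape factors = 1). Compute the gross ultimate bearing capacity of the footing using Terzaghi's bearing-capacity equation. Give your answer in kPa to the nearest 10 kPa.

q_ult ≈ 1170 kPa

Overburden at base level: q = 19.7 × 0.73 = 14.381 kPa.
Below the base the soil is submerged, so the ½γBN_γ term uses γ' = 20.6 − 9.81 = 10.79 kN/m³.
Cohesion term c·N_c·s_c = 9 × 46.1 × 1.12 = 464.69 kPa; surcharge term q·N_q = 14.381 × 33.3 = 478.89 kPa; self-weight term 0.5·γ·B·N_γ·s_γ = 0.5 × 10.79 × 1 × 48 × 0.88 = 227.88 kPa.
q_ult = 464.69 + 478.89 + 227.88 = 1171.5 kPa.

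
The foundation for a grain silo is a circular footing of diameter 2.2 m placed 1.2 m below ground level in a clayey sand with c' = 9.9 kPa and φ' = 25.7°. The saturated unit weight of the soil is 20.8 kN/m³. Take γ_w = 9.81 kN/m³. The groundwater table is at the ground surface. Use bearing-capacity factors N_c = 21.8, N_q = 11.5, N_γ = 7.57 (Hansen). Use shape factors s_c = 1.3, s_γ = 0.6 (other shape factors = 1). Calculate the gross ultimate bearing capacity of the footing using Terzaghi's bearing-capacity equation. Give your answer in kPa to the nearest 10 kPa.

γ' = 20.8 − 9.81 = 10.99 kN/m³ (submerged throughout). q = 10.99 × 1.2 = 13.188 kPa; the same γ' applies in the ½γBN_γ term.
c·N_c·s_c = 9.9 × 21.8 × 1.3 = 280.57 kPa
q·N_q = 13.188 × 11.5 = 151.66 kPa
0.5·γ·B·N_γ·s_γ = 0.5 × 10.99 × 2.2 × 7.57 × 0.6 = 54.908 kPa
q_ult = 280.57 + 151.66 + 54.908 = 487.14 kPa.

q_ult ≈ 490 kPa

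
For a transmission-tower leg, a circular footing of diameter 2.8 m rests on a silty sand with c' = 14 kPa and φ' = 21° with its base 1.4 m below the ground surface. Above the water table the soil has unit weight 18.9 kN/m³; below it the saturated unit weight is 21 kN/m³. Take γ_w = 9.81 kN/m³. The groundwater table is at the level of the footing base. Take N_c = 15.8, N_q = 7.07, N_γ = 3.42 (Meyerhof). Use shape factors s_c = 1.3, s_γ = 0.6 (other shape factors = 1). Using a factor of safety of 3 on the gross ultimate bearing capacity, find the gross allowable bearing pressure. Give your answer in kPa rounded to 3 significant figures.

q_all ≈ 169 kPa

Overburden at base level: q = 18.9 × 1.4 = 26.46 kPa.
Below the base the soil is submerged, so the ½γBN_γ term uses γ' = 21 − 9.81 = 11.19 kN/m³.
Cohesion term c·N_c·s_c = 14 × 15.8 × 1.3 = 287.56 kPa; surcharge term q·N_q = 26.46 × 7.07 = 187.07 kPa; self-weight term 0.5·γ·B·N_γ·s_γ = 0.5 × 11.19 × 2.8 × 3.42 × 0.6 = 32.147 kPa.
q_ult = 287.56 + 187.07 + 32.147 = 506.78 kPa.
q_all = 506.78 / 3 = 168.93 kPa.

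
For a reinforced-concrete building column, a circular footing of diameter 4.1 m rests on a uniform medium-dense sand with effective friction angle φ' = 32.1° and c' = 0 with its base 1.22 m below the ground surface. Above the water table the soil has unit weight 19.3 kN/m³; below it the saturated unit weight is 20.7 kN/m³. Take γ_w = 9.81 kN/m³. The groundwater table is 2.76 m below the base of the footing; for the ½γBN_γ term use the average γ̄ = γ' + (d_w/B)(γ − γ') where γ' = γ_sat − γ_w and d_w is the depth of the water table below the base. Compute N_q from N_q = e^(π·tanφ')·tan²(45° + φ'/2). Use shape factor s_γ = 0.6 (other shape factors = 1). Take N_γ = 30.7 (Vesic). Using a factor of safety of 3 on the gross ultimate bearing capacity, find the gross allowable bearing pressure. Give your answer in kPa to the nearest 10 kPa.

N_q = e^(π·tan32.1°)·tan²(61.05°) = 23.45.
q = γ·D_f = 19.3 × 1.22 = 23.546 kPa.
γ' = 10.89 kN/m³; averaging over the depth B below the base, γ̄ = γ' + (d_w/B)(γ − γ') = 16.551 kN/m³.
q·N_q = 23.546 × 23.451 = 552.17 kPa
0.5·γ·B·N_γ·s_γ = 0.5 × 16.551 × 4.1 × 30.7 × 0.6 = 625 kPa
q_ult = 552.17 + 625 = 1177.2 kPa.
q_all = 1177.2 / 3 = 392.39 kPa.

q_all ≈ 390 kPa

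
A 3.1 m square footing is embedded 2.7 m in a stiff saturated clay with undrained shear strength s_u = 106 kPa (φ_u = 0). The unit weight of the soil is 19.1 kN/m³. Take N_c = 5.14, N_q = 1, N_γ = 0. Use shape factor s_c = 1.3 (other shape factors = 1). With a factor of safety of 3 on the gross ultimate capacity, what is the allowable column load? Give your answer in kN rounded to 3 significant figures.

Overburden at base level: q = 19.1 × 2.7 = 51.57 kPa.
Cohesion term c·N_c·s_c = 106 × 5.14 × 1.3 = 708.29 kPa; surcharge term q·N_q = 51.57 × 1 = 51.57 kPa.
q_ult = 708.29 + 51.57 = 759.86 kPa.
Gross allowable pressure q_all = 759.86 / 3 = 253.29 kPa.
Footing area = 9.61 m², so allowable column load = 253.29 × 9.61 = 2434.1 kN.

P_all ≈ 2430 kN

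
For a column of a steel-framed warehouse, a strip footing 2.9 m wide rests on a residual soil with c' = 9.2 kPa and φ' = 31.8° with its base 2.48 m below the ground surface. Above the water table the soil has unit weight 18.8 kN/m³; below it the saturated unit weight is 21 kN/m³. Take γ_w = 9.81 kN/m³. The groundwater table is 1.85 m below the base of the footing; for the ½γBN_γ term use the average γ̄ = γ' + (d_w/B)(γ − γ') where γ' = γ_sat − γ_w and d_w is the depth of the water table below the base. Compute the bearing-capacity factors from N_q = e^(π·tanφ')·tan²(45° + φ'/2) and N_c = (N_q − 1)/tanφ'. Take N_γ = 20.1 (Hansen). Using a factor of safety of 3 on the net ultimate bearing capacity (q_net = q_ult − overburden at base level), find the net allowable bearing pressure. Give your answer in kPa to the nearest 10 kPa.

N_q = e^(π·tan31.8°)·tan²(60.9°) = 22.64; N_c = (N_q − 1)/tanφ' = 34.9.
Effective surcharge at the founding depth q = γ·D_f = 18.8 × 2.48 = 46.624 kPa.
With d_w = 1.85 m < B, γ̄ = 11.19 + (1.85/2.9) × (18.8 − 11.19) = 16.045 kN/m³.
q_ult = c·N_c + q·N_q + 0.5·γ·B·N_γ
     = 9.2 × 34.902 + 46.624 × 22.64 + 0.5 × 16.045 × 2.9 × 20.1
     = 321.09 + 1055.6 + 467.62 = 1844.3 kPa.
q_net = 1844.3 − 46.624 = 1797.7 kPa.
q_all(net) = 1797.7 / 3 = 599.22 kPa.

q_all(net) ≈ 600 kPa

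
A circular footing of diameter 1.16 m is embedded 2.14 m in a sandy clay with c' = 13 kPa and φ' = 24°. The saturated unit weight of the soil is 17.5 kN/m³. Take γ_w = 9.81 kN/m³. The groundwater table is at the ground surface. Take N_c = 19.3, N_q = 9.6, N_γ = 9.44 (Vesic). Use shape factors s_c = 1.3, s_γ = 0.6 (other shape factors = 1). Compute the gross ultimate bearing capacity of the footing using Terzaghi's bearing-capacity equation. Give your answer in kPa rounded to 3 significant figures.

q_ult ≈ 509 kPa

Water table at ground surface, so effective unit weight γ' = 17.5 − 9.81 = 7.69 kN/m³ is used throughout; overburden q = 7.69 × 2.14 = 16.457 kPa; the same γ' applies in the ½γBN_γ term.
Cohesion term c·N_c·s_c = 13 × 19.3 × 1.3 = 326.17 kPa; surcharge term q·N_q = 16.457 × 9.6 = 157.98 kPa; self-weight term 0.5·γ·B·N_γ·s_γ = 0.5 × 7.69 × 1.16 × 9.44 × 0.6 = 25.263 kPa.
q_ult = 326.17 + 157.98 + 25.263 = 509.42 kPa.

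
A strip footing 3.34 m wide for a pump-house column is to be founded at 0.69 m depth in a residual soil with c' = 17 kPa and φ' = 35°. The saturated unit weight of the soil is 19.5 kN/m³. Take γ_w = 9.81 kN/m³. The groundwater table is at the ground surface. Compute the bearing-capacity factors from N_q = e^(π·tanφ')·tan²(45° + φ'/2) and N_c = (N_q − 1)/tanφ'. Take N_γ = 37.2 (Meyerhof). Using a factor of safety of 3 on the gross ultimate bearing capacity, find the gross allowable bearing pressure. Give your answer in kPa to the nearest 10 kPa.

N_q = e^(π·tan35°)·tan²(62.5°) = 33.3; N_c = (N_q − 1)/tanφ' = 46.12.
Water table at ground surface, so effective unit weight γ' = 19.5 − 9.81 = 9.69 kN/m³ is used throughout; overburden q = 9.69 × 0.69 = 6.6861 kPa; the same γ' applies in the ½γBN_γ term.
Cohesion term c·N_c = 17 × 46.124 = 784.1 kPa; surcharge term q·N_q = 6.6861 × 33.296 = 222.62 kPa; self-weight term 0.5·γ·B·N_γ = 0.5 × 9.69 × 3.34 × 37.2 = 601.98 kPa.
q_ult = 784.1 + 222.62 + 601.98 = 1608.7 kPa.
q_all = 1608.7 / 3 = 536.23 kPa.

q_all ≈ 540 kPa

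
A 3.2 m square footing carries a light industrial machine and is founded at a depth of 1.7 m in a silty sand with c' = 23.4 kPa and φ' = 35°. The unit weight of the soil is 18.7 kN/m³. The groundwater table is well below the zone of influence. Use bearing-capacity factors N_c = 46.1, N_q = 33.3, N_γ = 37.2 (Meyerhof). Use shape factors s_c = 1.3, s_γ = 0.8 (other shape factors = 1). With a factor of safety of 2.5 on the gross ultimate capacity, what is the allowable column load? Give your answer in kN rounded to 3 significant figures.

P_all ≈ 13700 kN

Effective surcharge at the founding depth q = γ·D_f = 18.7 × 1.7 = 31.79 kPa.
q_ult = c·N_c·s_c + q·N_q + 0.5·γ·B·N_γ·s_γ
     = 23.4 × 46.1 × 1.3 + 31.79 × 33.3 + 0.5 × 18.7 × 3.2 × 37.2 × 0.8
     = 1402.4 + 1058.6 + 890.42 = 3351.4 kPa.
Gross allowable pressure q_all = 3351.4 / 2.5 = 1340.6 kPa.
Footing area = 10.24 m², so allowable column load = 1340.6 × 10.24 = 13727 kN.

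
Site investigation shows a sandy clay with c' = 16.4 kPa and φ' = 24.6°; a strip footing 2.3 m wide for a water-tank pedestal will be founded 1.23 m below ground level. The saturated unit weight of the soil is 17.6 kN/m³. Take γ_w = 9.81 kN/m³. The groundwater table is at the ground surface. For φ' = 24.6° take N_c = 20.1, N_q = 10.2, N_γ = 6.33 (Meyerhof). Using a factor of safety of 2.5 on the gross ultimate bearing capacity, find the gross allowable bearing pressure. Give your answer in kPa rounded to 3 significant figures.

q_all ≈ 194 kPa

Water table at ground surface, so effective unit weight γ' = 17.6 − 9.81 = 7.79 kN/m³ is used throughout; overburden q = 7.79 × 1.23 = 9.5817 kPa; the same γ' applies in the ½γBN_γ term.
Cohesion term c·N_c = 16.4 × 20.1 = 329.64 kPa; surcharge term q·N_q = 9.5817 × 10.2 = 97.733 kPa; self-weight term 0.5·γ·B·N_γ = 0.5 × 7.79 × 2.3 × 6.33 = 56.707 kPa.
q_ult = 329.64 + 97.733 + 56.707 = 484.08 kPa.
q_all = 484.08 / 2.5 = 193.63 kPa.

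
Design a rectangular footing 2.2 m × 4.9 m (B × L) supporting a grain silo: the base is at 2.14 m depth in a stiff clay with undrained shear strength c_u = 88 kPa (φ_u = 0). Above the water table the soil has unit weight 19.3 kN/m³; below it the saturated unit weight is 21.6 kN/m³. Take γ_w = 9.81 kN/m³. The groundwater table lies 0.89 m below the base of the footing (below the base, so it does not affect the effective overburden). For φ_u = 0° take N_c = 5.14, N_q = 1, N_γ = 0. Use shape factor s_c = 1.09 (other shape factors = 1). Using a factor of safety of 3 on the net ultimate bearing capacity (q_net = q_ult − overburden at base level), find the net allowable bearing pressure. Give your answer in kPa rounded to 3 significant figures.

Effective surcharge at the founding depth q = γ·D_f = 19.3 × 2.14 = 41.302 kPa.
q_ult = c·N_c·s_c + q·N_q
     = 88 × 5.14 × 1.09 + 41.302 × 1
     = 493.03 + 41.302 = 534.33 kPa.
q_net = 534.33 − 41.302 = 493.03 kPa.
q_all(net) = 493.03 / 3 = 164.34 kPa.

q_all(net) ≈ 164 kPa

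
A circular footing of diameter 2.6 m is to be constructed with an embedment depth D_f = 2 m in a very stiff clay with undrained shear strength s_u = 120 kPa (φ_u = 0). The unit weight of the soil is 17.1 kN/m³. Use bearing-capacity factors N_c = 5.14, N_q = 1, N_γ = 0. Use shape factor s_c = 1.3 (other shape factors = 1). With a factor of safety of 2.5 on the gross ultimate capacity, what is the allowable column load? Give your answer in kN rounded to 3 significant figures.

Overburden at base level: q = 17.1 × 2 = 34.2 kPa.
Cohesion term c·N_c·s_c = 120 × 5.14 × 1.3 = 801.84 kPa; surcharge term q·N_q = 34.2 × 1 = 34.2 kPa.
q_ult = 801.84 + 34.2 = 836.04 kPa.
Gross allowable pressure q_all = 836.04 / 2.5 = 334.42 kPa.
Footing area = 5.3093 m², so allowable column load = 334.42 × 5.3093 = 1775.5 kN.

P_all ≈ 1780 kN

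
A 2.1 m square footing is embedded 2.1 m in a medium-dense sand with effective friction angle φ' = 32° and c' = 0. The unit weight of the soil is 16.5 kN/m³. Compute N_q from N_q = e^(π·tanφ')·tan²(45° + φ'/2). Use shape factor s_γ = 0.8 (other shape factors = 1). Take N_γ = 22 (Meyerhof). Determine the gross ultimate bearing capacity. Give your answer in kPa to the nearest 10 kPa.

q_ult ≈ 1110 kPa

tan32° = 0.6249, so N_q = e^(π×0.6249)·tan²(61°) = 7.121 × 3.255 = 23.18.
Effective surcharge at the founding depth q = γ·D_f = 16.5 × 2.1 = 34.65 kPa.
q_ult = q·N_q + 0.5·γ·B·N_γ·s_γ
     = 34.65 × 23.177 + 0.5 × 16.5 × 2.1 × 22 × 0.8
     = 803.08 + 304.92 = 1108 kPa.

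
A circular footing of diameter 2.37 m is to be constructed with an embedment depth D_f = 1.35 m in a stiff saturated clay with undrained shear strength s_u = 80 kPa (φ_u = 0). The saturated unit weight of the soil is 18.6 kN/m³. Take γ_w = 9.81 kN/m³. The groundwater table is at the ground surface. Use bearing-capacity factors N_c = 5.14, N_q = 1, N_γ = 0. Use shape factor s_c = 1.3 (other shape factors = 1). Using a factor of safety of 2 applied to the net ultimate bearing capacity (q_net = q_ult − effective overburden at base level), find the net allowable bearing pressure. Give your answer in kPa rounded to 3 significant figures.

With the water table at the surface the whole profile is submerged: γ' = 18.6 − 9.81 = 8.79 kN/m³, so q = γ'·D_f = 11.867 kPa.
q_ult = c·N_c·s_c + q·N_q
     = 80 × 5.14 × 1.3 + 11.867 × 1
     = 534.56 + 11.867 = 546.43 kPa.
Net ultimate: q_net = 546.43 − 11.867 = 534.56 kPa.
q_all(net) = 534.56 / 2 = 267.28 kPa.

q_all(net) ≈ 267 kPa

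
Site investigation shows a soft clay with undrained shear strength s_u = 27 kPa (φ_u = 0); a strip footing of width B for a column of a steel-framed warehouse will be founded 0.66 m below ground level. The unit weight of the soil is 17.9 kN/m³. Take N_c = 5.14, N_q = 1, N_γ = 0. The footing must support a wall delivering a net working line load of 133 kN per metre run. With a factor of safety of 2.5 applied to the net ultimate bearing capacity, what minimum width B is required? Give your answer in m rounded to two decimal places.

B = 2.40 m

Overburden at base level: q = 17.9 × 0.66 = 11.814 kPa.
Cohesion term c·N_c = 27 × 5.14 = 138.78 kPa; surcharge term q·N_q = 11.814 × 1 = 11.814 kPa.
q_ult = 138.78 + 11.814 = 150.59 kPa.
For φ = 0 the ½γBN_γ term vanishes, so q_ult is independent of B. q_net = 150.59 − 11.814 = 138.78 kPa; q_all(net) = 138.78/2.5 = 55.512 kPa.
Required width B = w / q_all(net) = 133 / 55.512 = 2.396 m.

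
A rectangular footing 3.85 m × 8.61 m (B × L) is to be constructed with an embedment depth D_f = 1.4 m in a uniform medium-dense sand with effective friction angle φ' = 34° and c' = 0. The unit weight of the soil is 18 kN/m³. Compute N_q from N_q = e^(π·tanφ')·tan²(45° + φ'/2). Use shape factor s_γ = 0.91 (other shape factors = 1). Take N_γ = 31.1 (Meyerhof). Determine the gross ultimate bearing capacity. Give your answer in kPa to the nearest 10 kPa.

tan34° = 0.6745, so N_q = e^(π×0.6745)·tan²(62°) = 8.323 × 3.537 = 29.44.
q = γ·D_f = 18 × 1.4 = 25.2 kPa.
q·N_q = 25.2 × 29.44 = 741.88 kPa
0.5·γ·B·N_γ·s_γ = 0.5 × 18 × 3.85 × 31.1 × 0.91 = 980.63 kPa
q_ult = 741.88 + 980.63 = 1722.5 kPa.

q_ult ≈ 1720 kPa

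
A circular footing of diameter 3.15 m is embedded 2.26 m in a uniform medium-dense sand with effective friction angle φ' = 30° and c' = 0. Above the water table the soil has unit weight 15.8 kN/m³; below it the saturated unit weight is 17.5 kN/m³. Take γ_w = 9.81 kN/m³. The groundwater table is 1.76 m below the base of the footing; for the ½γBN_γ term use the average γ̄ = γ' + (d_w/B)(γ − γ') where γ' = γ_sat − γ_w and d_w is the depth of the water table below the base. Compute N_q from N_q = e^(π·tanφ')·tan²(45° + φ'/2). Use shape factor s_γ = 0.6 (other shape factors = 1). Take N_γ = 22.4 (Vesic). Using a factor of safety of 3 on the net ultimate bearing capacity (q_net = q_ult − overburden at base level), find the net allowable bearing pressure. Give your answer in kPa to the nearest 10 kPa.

N_q = e^(π·tan30°)·tan²(60°) = 18.4.
Effective surcharge at the founding depth q = γ·D_f = 15.8 × 2.26 = 35.708 kPa.
With d_w = 1.76 m < B, γ̄ = 7.69 + (1.76/3.15) × (15.8 − 7.69) = 12.221 kN/m³.
q_ult = q·N_q + 0.5·γ·B·N_γ·s_γ
     = 35.708 × 18.401 + 0.5 × 12.221 × 3.15 × 22.4 × 0.6
     = 657.07 + 258.7 = 915.77 kPa.
q_net = 915.77 − 35.708 = 880.06 kPa.
q_all(net) = 880.06 / 3 = 293.35 kPa.

q_all(net) ≈ 290 kPa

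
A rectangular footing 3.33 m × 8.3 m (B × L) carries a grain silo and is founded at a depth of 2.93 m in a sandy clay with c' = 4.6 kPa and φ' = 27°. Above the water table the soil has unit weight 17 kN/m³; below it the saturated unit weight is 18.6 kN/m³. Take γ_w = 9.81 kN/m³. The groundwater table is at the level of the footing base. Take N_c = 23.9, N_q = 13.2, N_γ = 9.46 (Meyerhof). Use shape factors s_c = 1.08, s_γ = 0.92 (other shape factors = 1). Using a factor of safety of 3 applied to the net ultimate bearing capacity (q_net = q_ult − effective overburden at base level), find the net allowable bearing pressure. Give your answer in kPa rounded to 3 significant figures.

q = γ·D_f = 17 × 2.93 = 49.81 kPa.
For the ½γBN_γ term take γ' = 18.6 − 9.81 = 8.79 kN/m³ (soil below base is submerged).
c·N_c·s_c = 4.6 × 23.9 × 1.08 = 118.74 kPa
q·N_q = 49.81 × 13.2 = 657.49 kPa
0.5·γ·B·N_γ·s_γ = 0.5 × 8.79 × 3.33 × 9.46 × 0.92 = 127.37 kPa
q_ult = 118.74 + 657.49 + 127.37 = 903.6 kPa.
Net ultimate: q_net = 903.6 − 49.81 = 853.79 kPa.
q_all(net) = 853.79 / 3 = 284.6 kPa.

q_all(net) ≈ 285 kPa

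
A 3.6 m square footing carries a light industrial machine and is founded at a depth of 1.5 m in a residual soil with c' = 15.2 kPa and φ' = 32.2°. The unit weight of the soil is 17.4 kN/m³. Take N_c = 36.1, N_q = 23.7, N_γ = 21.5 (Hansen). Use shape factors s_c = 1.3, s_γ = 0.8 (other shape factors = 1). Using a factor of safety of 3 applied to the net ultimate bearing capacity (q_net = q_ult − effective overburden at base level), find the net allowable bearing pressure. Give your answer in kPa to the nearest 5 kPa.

q = γ·D_f = 17.4 × 1.5 = 26.1 kPa.
c·N_c·s_c = 15.2 × 36.1 × 1.3 = 713.34 kPa
q·N_q = 26.1 × 23.7 = 618.57 kPa
0.5·γ·B·N_γ·s_γ = 0.5 × 17.4 × 3.6 × 21.5 × 0.8 = 538.7 kPa
q_ult = 713.34 + 618.57 + 538.7 = 1870.6 kPa.
Net ultimate: q_net = 1870.6 − 26.1 = 1844.5 kPa.
q_all(net) = 1844.5 / 3 = 614.84 kPa.

q_all(net) ≈ 615 kPa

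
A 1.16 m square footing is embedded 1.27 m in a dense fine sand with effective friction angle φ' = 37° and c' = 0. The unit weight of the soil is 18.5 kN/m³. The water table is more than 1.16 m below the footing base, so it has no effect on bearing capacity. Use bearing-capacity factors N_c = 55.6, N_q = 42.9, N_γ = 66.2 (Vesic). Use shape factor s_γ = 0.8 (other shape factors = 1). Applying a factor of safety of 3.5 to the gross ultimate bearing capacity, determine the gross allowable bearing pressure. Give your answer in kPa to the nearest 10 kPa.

q_all ≈ 450 kPa

q = γ·D_f = 18.5 × 1.27 = 23.495 kPa.
q·N_q = 23.495 × 42.9 = 1007.9 kPa
0.5·γ·B·N_γ·s_γ = 0.5 × 18.5 × 1.16 × 66.2 × 0.8 = 568.26 kPa
q_ult = 1007.9 + 568.26 = 1576.2 kPa.
q_all = q_ult / FS = 1576.2 / 3.5 = 450.34 kPa.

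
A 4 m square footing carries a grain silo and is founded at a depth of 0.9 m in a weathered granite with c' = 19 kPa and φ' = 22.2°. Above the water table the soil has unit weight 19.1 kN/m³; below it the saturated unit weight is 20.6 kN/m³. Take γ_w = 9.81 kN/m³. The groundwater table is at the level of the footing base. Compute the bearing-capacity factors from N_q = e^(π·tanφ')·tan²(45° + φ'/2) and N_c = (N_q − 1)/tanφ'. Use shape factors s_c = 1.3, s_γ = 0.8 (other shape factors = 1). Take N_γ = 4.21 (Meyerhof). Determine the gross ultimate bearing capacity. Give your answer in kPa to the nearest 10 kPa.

q_ult ≈ 630 kPa

tan22.2° = 0.4081, so N_q = e^(π×0.4081)·tan²(56.1°) = 3.604 × 2.215 = 7.98.
N_c = (7.98 − 1)/tan22.2° = 17.11.
Effective surcharge at the founding depth q = γ·D_f = 19.1 × 0.9 = 17.19 kPa.
The water table coincides with the base, so in the self-weight term γ → γ' = 10.79 kN/m³.
q_ult = c·N_c·s_c + q·N_q + 0.5·γ·B·N_γ·s_γ
     = 19 × 17.108 × 1.3 + 17.19 × 7.9816 + 0.5 × 10.79 × 4 × 4.21 × 0.8
     = 422.56 + 137.2 + 72.681 = 632.45 kPa.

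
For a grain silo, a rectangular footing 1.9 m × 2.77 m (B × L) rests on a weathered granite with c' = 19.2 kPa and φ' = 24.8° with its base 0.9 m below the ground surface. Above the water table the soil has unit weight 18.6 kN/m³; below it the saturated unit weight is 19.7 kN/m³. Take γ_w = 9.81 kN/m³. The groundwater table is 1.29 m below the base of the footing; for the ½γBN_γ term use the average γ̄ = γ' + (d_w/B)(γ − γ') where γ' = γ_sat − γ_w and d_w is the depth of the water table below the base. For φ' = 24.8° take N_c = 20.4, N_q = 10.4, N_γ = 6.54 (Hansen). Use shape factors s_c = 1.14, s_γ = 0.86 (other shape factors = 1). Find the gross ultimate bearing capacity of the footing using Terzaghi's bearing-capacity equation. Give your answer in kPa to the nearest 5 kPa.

q_ult ≈ 705 kPa

Effective surcharge at the founding depth q = γ·D_f = 18.6 × 0.9 = 16.74 kPa.
With d_w = 1.29 m < B, γ̄ = 9.89 + (1.29/1.9) × (18.6 − 9.89) = 15.804 kN/m³.
q_ult = c·N_c·s_c + q·N_q + 0.5·γ·B·N_γ·s_γ
     = 19.2 × 20.4 × 1.14 + 16.74 × 10.4 + 0.5 × 15.804 × 1.9 × 6.54 × 0.86
     = 446.52 + 174.1 + 84.442 = 705.05 kPa.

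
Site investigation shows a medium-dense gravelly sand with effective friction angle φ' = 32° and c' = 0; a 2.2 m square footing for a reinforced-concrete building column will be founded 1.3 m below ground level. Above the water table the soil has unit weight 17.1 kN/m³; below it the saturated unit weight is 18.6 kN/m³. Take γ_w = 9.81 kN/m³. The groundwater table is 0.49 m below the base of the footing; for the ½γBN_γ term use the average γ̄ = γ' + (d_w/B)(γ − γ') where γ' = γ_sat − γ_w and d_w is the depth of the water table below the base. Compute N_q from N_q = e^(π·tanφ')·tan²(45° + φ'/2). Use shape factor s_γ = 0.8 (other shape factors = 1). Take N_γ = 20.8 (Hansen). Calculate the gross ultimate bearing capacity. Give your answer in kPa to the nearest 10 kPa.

q_ult ≈ 710 kPa

tan32° = 0.6249, so N_q = e^(π×0.6249)·tan²(61°) = 7.121 × 3.255 = 23.18.
Overburden at base level: q = 17.1 × 1.3 = 22.23 kPa.
The water table is 0.49 m below the base (< B = 2.2 m), so the ½γBN_γ term uses γ̄ = γ' + (d_w/B)(γ − γ') = 8.79 + (0.49/2.2)(17.1 − 8.79) = 10.641 kN/m³.
Surcharge term q·N_q = 22.23 × 23.177 = 515.22 kPa; self-weight term 0.5·γ·B·N_γ·s_γ = 0.5 × 10.641 × 2.2 × 20.8 × 0.8 = 194.77 kPa.
q_ult = 515.22 + 194.77 = 709.99 kPa.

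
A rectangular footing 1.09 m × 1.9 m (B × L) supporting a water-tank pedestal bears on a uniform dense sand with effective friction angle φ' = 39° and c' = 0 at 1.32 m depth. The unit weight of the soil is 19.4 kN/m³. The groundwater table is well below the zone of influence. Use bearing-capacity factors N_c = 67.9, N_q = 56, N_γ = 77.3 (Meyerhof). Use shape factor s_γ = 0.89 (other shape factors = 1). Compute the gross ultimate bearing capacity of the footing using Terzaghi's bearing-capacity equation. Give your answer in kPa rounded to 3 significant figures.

q_ult ≈ 2160 kPa

q = γ·D_f = 19.4 × 1.32 = 25.608 kPa.
q·N_q = 25.608 × 56 = 1434 kPa
0.5·γ·B·N_γ·s_γ = 0.5 × 19.4 × 1.09 × 77.3 × 0.89 = 727.39 kPa
q_ult = 1434 + 727.39 = 2161.4 kPa.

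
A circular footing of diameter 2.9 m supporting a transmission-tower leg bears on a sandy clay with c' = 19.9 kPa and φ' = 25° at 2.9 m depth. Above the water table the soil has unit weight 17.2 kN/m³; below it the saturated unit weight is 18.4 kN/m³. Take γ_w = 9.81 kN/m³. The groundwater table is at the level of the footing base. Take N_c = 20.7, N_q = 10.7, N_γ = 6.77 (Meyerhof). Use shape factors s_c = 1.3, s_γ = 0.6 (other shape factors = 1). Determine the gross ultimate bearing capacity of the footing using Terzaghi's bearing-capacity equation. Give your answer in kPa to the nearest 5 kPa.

Overburden at base level: q = 17.2 × 2.9 = 49.88 kPa.
Below the base the soil is submerged, so the ½γBN_γ term uses γ' = 18.4 − 9.81 = 8.59 kN/m³.
Cohesion term c·N_c·s_c = 19.9 × 20.7 × 1.3 = 535.51 kPa; surcharge term q·N_q = 49.88 × 10.7 = 533.72 kPa; self-weight term 0.5·γ·B·N_γ·s_γ = 0.5 × 8.59 × 2.9 × 6.77 × 0.6 = 50.594 kPa.
q_ult = 535.51 + 533.72 + 50.594 = 1119.8 kPa.

q_ult ≈ 1120 kPa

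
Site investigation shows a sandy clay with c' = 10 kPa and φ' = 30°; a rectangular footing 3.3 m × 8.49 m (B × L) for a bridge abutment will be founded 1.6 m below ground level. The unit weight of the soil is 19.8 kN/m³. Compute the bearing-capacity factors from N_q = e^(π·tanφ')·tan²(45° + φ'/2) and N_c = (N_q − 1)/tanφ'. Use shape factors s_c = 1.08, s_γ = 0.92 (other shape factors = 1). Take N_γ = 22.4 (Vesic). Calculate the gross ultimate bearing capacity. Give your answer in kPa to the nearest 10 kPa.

tan30° = 0.5774, so N_q = e^(π×0.5774)·tan²(60°) = 6.134 × 3.0 = 18.4.
N_c = (18.4 − 1)/tan30° = 30.14.
Overburden at base level: q = 19.8 × 1.6 = 31.68 kPa.
Cohesion term c·N_c·s_c = 10 × 30.14 × 1.08 = 325.51 kPa; surcharge term q·N_q = 31.68 × 18.401 = 582.95 kPa; self-weight term 0.5·γ·B·N_γ·s_γ = 0.5 × 19.8 × 3.3 × 22.4 × 0.92 = 673.26 kPa.
q_ult = 325.51 + 582.95 + 673.26 = 1581.7 kPa.

q_ult ≈ 1580 kPa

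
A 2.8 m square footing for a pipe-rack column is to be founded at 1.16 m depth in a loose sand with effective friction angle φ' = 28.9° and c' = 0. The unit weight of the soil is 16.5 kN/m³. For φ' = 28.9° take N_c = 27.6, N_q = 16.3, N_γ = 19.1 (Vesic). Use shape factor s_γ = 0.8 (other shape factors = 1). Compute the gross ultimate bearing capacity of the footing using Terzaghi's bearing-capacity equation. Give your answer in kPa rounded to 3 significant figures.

q_ult ≈ 665 kPa

Effective surcharge at the founding depth q = γ·D_f = 16.5 × 1.16 = 19.14 kPa.
q_ult = q·N_q + 0.5·γ·B·N_γ·s_γ
     = 19.14 × 16.3 + 0.5 × 16.5 × 2.8 × 19.1 × 0.8
     = 311.98 + 352.97 = 664.95 kPa.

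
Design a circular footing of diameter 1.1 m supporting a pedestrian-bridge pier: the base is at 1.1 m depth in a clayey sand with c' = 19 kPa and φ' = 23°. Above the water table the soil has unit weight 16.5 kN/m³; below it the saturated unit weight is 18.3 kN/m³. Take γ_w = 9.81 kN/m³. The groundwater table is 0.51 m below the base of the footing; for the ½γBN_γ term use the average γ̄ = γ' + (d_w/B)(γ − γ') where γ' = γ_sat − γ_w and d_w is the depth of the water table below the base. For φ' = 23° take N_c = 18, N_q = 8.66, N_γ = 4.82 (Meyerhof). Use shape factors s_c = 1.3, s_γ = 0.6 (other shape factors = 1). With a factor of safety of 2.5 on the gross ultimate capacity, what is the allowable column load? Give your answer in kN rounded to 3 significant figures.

q = γ·D_f = 16.5 × 1.1 = 18.15 kPa.
γ' = 8.49 kN/m³; averaging over the depth B below the base, γ̄ = γ' + (d_w/B)(γ − γ') = 12.204 kN/m³.
c·N_c·s_c = 19 × 18 × 1.3 = 444.6 kPa
q·N_q = 18.15 × 8.66 = 157.18 kPa
0.5·γ·B·N_γ·s_γ = 0.5 × 12.204 × 1.1 × 4.82 × 0.6 = 19.411 kPa
q_ult = 444.6 + 157.18 + 19.411 = 621.19 kPa.
Gross allowable pressure q_all = 621.19 / 2.5 = 248.48 kPa.
Footing area = 0.9503 m², so allowable column load = 248.48 × 0.9503 = 236.13 kN.

P_all ≈ 236 kN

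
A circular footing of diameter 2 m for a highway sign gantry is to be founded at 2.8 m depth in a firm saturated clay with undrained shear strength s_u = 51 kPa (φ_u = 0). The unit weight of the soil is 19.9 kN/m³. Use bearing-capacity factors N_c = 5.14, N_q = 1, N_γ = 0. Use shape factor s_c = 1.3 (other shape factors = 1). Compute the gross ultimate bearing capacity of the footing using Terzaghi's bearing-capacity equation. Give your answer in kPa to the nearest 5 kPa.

q_ult ≈ 395 kPa

Overburden at base level: q = 19.9 × 2.8 = 55.72 kPa.
Cohesion term c·N_c·s_c = 51 × 5.14 × 1.3 = 340.78 kPa; surcharge term q·N_q = 55.72 × 1 = 55.72 kPa.
q_ult = 340.78 + 55.72 = 396.5 kPa.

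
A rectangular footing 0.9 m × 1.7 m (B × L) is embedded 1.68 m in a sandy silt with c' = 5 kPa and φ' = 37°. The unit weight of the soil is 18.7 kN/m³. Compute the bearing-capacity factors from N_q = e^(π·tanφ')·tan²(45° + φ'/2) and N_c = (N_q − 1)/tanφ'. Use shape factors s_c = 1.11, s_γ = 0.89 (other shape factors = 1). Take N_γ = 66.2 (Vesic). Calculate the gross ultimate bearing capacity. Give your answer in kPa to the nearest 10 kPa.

tan37° = 0.7536, so N_q = e^(π×0.7536)·tan²(63.5°) = 10.669 × 4.023 = 42.92.
N_c = (42.92 − 1)/tan37° = 55.63.
Effective surcharge at the founding depth q = γ·D_f = 18.7 × 1.68 = 31.416 kPa.
q_ult = c·N_c·s_c + q·N_q + 0.5·γ·B·N_γ·s_γ
     = 5 × 55.63 × 1.11 + 31.416 × 42.92 + 0.5 × 18.7 × 0.9 × 66.2 × 0.89
     = 308.74 + 1348.4 + 495.79 = 2152.9 kPa.

q_ult ≈ 2150 kPa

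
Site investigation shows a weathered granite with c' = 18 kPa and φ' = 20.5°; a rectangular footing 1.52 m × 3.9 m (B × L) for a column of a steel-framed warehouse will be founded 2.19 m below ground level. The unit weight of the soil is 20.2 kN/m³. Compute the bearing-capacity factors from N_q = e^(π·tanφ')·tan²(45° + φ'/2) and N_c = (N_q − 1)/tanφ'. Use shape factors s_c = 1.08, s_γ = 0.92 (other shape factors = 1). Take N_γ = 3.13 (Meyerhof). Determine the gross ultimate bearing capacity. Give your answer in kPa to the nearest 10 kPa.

q_ult ≈ 640 kPa

tan20.5° = 0.3739, so N_q = e^(π×0.3739)·tan²(55.25°) = 3.237 × 2.078 = 6.73.
N_c = (6.73 − 1)/tan20.5° = 15.31.
Overburden at base level: q = 20.2 × 2.19 = 44.238 kPa.
Cohesion term c·N_c·s_c = 18 × 15.314 × 1.08 = 297.71 kPa; surcharge term q·N_q = 44.238 × 6.7258 = 297.54 kPa; self-weight term 0.5·γ·B·N_γ·s_γ = 0.5 × 20.2 × 1.52 × 3.13 × 0.92 = 44.208 kPa.
q_ult = 297.71 + 297.54 + 44.208 = 639.46 kPa.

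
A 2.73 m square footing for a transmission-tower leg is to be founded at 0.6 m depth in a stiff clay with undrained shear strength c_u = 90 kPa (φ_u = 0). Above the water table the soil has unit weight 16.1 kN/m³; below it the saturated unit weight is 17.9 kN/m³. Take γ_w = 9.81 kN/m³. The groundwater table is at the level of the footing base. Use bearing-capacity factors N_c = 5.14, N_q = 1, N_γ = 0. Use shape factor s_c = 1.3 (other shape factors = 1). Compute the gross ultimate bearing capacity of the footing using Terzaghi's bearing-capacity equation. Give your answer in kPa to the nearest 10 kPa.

q_ult ≈ 610 kPa

Effective surcharge at the founding depth q = γ·D_f = 16.1 × 0.6 = 9.66 kPa.
q_ult = c·N_c·s_c + q·N_q
     = 90 × 5.14 × 1.3 + 9.66 × 1
     = 601.38 + 9.66 = 611.04 kPa.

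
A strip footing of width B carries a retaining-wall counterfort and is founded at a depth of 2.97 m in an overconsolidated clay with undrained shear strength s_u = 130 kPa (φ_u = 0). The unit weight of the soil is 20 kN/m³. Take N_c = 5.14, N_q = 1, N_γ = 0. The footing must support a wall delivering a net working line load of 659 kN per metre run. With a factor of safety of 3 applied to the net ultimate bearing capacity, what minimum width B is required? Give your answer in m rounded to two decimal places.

q = γ·D_f = 20 × 2.97 = 59.4 kPa.
c·N_c = 130 × 5.14 = 668.2 kPa
q·N_q = 59.4 × 1 = 59.4 kPa
q_ult = 668.2 + 59.4 = 727.6 kPa.
For φ = 0 the ½γBN_γ term vanishes, so q_ult is independent of B. q_net = 727.6 − 59.4 = 668.2 kPa; q_all(net) = 668.2/3 = 222.73 kPa.
Required width B = w / q_all(net) = 659 / 222.73 = 2.959 m.

B = 2.96 m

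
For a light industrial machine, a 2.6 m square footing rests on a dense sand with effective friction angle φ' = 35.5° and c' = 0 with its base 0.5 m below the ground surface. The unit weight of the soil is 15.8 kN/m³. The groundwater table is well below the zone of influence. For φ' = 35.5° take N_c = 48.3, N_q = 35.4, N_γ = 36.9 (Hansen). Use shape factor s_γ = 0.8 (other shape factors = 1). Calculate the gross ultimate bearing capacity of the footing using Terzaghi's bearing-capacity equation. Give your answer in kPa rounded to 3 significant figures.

q_ult ≈ 886 kPa

q = γ·D_f = 15.8 × 0.5 = 7.9 kPa.
q·N_q = 7.9 × 35.4 = 279.66 kPa
0.5·γ·B·N_γ·s_γ = 0.5 × 15.8 × 2.6 × 36.9 × 0.8 = 606.34 kPa
q_ult = 279.66 + 606.34 = 886 kPa.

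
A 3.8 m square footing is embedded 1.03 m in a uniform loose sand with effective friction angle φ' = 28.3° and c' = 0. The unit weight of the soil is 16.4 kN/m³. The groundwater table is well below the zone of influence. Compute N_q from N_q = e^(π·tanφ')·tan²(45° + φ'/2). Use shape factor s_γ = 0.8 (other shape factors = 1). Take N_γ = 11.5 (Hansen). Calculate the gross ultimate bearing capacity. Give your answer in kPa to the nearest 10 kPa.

q_ult ≈ 540 kPa

tan28.3° = 0.5384, so N_q = e^(π×0.5384)·tan²(59.15°) = 5.428 × 2.803 = 15.21.
Effective surcharge at the founding depth q = γ·D_f = 16.4 × 1.03 = 16.892 kPa.
q_ult = q·N_q + 0.5·γ·B·N_γ·s_γ
     = 16.892 × 15.214 + 0.5 × 16.4 × 3.8 × 11.5 × 0.8
     = 257 + 286.67 = 543.67 kPa.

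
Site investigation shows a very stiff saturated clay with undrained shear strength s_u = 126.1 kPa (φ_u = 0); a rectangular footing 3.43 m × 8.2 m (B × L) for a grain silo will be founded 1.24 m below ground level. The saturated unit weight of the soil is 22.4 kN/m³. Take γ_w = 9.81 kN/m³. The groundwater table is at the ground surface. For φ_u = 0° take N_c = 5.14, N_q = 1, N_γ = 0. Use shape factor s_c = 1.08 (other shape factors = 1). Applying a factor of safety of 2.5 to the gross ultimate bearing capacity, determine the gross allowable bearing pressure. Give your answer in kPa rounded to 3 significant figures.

Water table at ground surface, so effective unit weight γ' = 22.4 − 9.81 = 12.59 kN/m³ is used throughout; overburden q = 12.59 × 1.24 = 15.612 kPa.
Cohesion term c·N_c·s_c = 126.1 × 5.14 × 1.08 = 700.01 kPa; surcharge term q·N_q = 15.612 × 1 = 15.612 kPa.
q_ult = 700.01 + 15.612 = 715.62 kPa.
q_all = q_ult / FS = 715.62 / 2.5 = 286.25 kPa.

q_all ≈ 286 kPa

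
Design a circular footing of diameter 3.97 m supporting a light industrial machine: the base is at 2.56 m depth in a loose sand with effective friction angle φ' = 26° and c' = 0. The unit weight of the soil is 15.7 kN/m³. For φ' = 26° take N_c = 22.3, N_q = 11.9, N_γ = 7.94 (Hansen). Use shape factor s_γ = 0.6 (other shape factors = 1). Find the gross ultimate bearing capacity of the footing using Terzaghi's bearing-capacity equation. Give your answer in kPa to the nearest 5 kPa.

q_ult ≈ 625 kPa

q = γ·D_f = 15.7 × 2.56 = 40.192 kPa.
q·N_q = 40.192 × 11.9 = 478.28 kPa
0.5·γ·B·N_γ·s_γ = 0.5 × 15.7 × 3.97 × 7.94 × 0.6 = 148.47 kPa
q_ult = 478.28 + 148.47 = 626.75 kPa.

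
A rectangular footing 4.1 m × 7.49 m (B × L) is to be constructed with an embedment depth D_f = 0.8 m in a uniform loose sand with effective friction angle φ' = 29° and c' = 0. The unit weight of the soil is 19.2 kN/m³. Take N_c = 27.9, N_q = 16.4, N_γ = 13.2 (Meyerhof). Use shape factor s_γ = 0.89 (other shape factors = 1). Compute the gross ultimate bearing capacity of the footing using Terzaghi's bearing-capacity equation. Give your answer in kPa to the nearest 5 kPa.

q_ult ≈ 715 kPa

Effective surcharge at the founding depth q = γ·D_f = 19.2 × 0.8 = 15.36 kPa.
q_ult = q·N_q + 0.5·γ·B·N_γ·s_γ
     = 15.36 × 16.4 + 0.5 × 19.2 × 4.1 × 13.2 × 0.89
     = 251.9 + 462.4 = 714.31 kPa.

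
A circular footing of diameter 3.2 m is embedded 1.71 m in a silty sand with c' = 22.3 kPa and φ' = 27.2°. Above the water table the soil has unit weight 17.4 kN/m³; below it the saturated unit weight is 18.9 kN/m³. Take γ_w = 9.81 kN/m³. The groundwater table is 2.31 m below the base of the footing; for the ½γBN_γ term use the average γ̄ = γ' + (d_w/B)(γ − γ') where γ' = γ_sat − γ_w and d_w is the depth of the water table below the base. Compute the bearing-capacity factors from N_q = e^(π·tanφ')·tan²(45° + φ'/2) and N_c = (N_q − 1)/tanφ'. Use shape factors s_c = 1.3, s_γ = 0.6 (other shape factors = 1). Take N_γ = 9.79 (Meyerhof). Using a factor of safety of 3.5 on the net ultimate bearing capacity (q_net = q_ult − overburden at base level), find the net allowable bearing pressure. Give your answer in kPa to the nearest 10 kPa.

q_all(net) ≈ 350 kPa

N_q = e^(π·tan27.2°)·tan²(58.6°) = 13.49; N_c = (N_q − 1)/tanφ' = 24.3.
Overburden at base level: q = 17.4 × 1.71 = 29.754 kPa.
The water table is 2.31 m below the base (< B = 3.2 m), so the ½γBN_γ term uses γ̄ = γ' + (d_w/B)(γ − γ') = 9.09 + (2.31/3.2)(17.4 − 9.09) = 15.089 kN/m³.
Cohesion term c·N_c·s_c = 22.3 × 24.3 × 1.3 = 704.45 kPa; surcharge term q·N_q = 29.754 × 13.488 = 401.33 kPa; self-weight term 0.5·γ·B·N_γ·s_γ = 0.5 × 15.089 × 3.2 × 9.79 × 0.6 = 141.81 kPa.
q_ult = 704.45 + 401.33 + 141.81 = 1247.6 kPa.
q_net = 1247.6 − 29.754 = 1217.8 kPa.
q_all(net) = 1217.8 / 3.5 = 347.96 kPa.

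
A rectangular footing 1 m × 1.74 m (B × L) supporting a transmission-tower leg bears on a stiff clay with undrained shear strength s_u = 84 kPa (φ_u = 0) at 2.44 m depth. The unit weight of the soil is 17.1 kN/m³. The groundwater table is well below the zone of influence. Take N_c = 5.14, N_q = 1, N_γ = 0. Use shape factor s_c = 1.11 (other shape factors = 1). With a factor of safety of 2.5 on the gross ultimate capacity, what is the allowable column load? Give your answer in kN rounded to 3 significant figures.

P_all ≈ 363 kN

Overburden at base level: q = 17.1 × 2.44 = 41.724 kPa.
Cohesion term c·N_c·s_c = 84 × 5.14 × 1.11 = 479.25 kPa; surcharge term q·N_q = 41.724 × 1 = 41.724 kPa.
q_ult = 479.25 + 41.724 = 520.98 kPa.
Gross allowable pressure q_all = 520.98 / 2.5 = 208.39 kPa.
Footing area = 1.74 m², so allowable column load = 208.39 × 1.74 = 362.6 kN.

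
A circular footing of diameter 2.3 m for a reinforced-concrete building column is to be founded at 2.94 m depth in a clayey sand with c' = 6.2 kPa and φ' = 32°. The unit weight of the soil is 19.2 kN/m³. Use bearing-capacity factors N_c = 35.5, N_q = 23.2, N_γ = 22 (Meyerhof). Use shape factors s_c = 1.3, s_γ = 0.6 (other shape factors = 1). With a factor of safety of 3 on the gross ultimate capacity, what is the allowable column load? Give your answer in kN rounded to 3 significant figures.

P_all ≈ 2610 kN

Overburden at base level: q = 19.2 × 2.94 = 56.448 kPa.
Cohesion term c·N_c·s_c = 6.2 × 35.5 × 1.3 = 286.13 kPa; surcharge term q·N_q = 56.448 × 23.2 = 1309.6 kPa; self-weight term 0.5·γ·B·N_γ·s_γ = 0.5 × 19.2 × 2.3 × 22 × 0.6 = 291.46 kPa.
q_ult = 286.13 + 1309.6 + 291.46 = 1887.2 kPa.
Gross allowable pressure q_all = 1887.2 / 3 = 629.06 kPa.
Footing area = 4.1548 m², so allowable column load = 629.06 × 4.1548 = 2613.6 kN.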